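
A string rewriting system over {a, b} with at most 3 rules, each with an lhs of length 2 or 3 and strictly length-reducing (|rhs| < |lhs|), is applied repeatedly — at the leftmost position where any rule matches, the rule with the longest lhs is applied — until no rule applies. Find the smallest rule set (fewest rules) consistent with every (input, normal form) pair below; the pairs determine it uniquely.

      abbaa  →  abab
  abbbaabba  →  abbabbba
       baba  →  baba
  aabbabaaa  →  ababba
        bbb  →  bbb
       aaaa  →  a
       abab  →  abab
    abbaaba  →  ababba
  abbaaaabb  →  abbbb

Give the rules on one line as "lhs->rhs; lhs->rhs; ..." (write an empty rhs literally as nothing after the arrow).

aa->a; baa->ab

  | abbaa => abab
  | abbbaabba => abbabbba
  | baba
  | aabbabaaa => abbabaaa => abbaaba => ababba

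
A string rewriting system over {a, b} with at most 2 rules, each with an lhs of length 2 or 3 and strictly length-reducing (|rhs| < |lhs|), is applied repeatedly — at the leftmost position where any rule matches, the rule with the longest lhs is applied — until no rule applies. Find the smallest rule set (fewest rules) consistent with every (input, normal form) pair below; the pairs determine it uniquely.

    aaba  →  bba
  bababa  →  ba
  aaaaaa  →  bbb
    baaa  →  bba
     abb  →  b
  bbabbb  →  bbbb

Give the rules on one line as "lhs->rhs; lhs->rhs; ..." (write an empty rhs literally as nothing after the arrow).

aa->b; ab->

  | aaba => bba
  | bababa => baba => ba
  | aaaaaa => baaaa => bbaa => bbb
  | baaa => bba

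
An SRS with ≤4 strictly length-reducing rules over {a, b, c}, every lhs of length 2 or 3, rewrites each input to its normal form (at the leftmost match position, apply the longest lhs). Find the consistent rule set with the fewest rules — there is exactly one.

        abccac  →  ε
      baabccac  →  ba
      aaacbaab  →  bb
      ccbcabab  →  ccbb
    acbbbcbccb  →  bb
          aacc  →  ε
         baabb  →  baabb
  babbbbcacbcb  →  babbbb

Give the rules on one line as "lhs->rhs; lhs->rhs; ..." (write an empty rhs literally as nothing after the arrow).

  | abccac => acac => ac => ε
  | baabccac => baacac => baac => ba
  | aaacbaab => aabaab => abab => bb
  | ccbcabab => ccabab => ccbb

aba->b; ac->; bc->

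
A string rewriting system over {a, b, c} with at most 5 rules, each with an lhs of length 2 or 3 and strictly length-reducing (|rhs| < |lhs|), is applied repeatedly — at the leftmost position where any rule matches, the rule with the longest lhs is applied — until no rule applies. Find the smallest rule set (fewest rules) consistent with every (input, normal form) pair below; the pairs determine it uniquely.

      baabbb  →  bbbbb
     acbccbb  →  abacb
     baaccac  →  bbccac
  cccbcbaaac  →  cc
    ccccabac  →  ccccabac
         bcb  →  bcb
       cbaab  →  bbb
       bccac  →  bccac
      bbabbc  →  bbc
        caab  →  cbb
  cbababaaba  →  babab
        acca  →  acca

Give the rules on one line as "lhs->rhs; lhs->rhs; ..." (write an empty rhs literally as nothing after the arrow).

  | baabbb => bbbbb
  | acbccbb => acbacb => abacb
  | baaccac => bbccac
  | cccbcbaaac => caccbaaac => caacaaac => cbcaaac => cbcbac => cbbac => cc

aa->b; bba->; cba->ba; ccb->ac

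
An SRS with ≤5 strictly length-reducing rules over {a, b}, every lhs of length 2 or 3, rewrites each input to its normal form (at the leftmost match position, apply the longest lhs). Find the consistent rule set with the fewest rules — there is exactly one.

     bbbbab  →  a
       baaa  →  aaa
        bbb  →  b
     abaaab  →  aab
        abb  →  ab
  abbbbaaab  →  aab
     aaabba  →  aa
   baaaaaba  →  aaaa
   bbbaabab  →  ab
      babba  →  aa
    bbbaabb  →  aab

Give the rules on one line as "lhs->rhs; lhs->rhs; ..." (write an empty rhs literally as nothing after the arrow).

  | bbbbab => bbbab => bbab => bab => ba => a
  | baaa => aaa
  | bbb => bb => b
  | abaaab => aab

aba->; ba->a; bab->ba; bb->b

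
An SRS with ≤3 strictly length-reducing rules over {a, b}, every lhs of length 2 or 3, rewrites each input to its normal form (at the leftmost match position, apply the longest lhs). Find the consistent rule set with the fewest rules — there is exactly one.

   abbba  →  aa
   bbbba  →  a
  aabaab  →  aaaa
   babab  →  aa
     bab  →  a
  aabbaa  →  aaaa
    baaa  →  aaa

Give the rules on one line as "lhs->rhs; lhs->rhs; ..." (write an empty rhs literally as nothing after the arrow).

ab->a; ba->a

  | abbba => abba => aba => aa
  | bbbba => bbba => bba => ba => a
  | aabaab => aaaab => aaaa
  | babab => abab => aab => aa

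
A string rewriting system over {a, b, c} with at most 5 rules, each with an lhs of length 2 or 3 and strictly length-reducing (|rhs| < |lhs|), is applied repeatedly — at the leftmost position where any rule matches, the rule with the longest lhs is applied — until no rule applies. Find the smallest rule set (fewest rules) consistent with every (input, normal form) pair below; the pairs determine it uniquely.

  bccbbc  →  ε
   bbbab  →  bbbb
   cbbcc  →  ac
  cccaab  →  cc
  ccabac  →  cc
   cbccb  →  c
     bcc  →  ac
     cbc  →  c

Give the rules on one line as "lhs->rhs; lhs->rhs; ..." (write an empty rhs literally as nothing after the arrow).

aa->; ba->b; bc->a; cb->

  | bccbbc => acbbc => abc => aa => ε
  | bbbab => bbbb
  | cbbcc => bcc => ac
  | cccaab => cccb => cc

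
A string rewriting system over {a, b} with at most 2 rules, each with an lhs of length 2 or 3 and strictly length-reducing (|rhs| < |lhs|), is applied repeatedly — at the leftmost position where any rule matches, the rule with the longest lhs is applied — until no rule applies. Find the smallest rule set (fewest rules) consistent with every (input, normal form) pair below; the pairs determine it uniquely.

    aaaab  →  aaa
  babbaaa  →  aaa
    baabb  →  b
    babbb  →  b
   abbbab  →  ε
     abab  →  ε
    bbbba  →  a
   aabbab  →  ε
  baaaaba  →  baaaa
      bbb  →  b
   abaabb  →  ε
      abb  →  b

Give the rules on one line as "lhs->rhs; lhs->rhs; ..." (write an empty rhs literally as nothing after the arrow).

ab->; bb->

  | aaaab => aaa
  | babbaaa => bbaaa => aaa
  | baabb => bab => b
  | babbb => bbb => b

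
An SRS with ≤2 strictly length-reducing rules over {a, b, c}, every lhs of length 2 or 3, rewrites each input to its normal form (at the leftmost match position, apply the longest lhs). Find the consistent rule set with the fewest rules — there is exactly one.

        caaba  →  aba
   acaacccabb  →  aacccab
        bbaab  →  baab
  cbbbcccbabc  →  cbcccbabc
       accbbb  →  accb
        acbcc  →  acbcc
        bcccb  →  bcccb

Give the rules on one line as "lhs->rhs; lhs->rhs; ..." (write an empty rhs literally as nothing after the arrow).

  | caaba => aba
  | acaacccabb => aacccabb => aacccab
  | bbaab => baab
  | cbbbcccbabc => cbbcccbabc => cbcccbabc

bb->b; caa->a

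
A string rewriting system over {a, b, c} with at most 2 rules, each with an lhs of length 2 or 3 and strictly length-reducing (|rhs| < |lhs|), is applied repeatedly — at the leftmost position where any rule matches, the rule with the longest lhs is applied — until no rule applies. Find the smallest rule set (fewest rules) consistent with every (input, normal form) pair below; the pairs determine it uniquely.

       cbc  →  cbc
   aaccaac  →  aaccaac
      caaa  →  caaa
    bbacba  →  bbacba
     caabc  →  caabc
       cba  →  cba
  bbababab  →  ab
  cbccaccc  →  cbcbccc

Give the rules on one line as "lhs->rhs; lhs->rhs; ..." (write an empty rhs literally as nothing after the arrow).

  | cbc
  | aaccaac
  | caaa
  | bbacba

bab->; cac->bc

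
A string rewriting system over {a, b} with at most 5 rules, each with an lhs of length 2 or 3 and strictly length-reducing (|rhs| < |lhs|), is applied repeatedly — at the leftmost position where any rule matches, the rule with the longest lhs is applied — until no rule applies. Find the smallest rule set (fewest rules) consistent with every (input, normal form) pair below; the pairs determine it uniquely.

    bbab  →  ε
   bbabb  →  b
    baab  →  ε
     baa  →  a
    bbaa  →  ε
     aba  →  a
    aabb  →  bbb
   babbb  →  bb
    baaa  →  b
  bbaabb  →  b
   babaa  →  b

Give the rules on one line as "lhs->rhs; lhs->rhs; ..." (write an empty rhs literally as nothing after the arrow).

  | bbab => bab => ab => ε
  | bbabb => babb => abb => b
  | baab => ab => ε
  | baa => a

aa->b; ab->; ba->; bab->ab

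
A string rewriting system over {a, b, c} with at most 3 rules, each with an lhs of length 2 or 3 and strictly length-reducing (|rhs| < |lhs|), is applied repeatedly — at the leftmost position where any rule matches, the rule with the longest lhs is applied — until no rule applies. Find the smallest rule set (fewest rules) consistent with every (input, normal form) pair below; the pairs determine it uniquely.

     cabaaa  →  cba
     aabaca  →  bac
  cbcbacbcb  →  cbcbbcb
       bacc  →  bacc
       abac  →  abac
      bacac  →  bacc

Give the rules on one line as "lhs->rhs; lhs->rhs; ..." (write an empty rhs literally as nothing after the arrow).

aa->; acb->b; ca->c

  | cabaaa => cbaaa => cba
  | aabaca => baca => bac
  | cbcbacbcb => cbcbbcb
  | bacc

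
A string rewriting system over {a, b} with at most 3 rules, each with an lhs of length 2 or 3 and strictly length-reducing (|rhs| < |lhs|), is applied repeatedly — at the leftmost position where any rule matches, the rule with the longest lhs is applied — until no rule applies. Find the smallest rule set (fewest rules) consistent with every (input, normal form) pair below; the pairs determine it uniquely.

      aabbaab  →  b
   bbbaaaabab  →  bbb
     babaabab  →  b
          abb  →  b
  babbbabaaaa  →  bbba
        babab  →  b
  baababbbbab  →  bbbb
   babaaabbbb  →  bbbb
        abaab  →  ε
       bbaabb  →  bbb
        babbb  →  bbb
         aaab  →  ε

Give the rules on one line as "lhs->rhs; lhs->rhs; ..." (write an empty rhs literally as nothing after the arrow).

aa->a; ab->

  | aabbaab => abbaab => baab => bab => b
  | bbbaaaabab => bbbaaabab => bbbaabab => bbbabab => bbbab => bbb
  | babaabab => baabab => babab => bab => b
  | abb => b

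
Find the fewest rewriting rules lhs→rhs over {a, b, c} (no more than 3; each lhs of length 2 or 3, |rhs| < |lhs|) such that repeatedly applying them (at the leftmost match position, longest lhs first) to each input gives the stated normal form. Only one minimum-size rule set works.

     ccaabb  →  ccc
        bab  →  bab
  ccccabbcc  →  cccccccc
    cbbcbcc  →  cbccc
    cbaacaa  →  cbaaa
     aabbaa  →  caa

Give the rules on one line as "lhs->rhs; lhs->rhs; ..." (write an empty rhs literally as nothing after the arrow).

abb->cc; ac->; bcb->c

  | ccaabb => ccacc => ccc
  | bab
  | ccccabbcc => cccccccc
  | cbbcbcc => cbccc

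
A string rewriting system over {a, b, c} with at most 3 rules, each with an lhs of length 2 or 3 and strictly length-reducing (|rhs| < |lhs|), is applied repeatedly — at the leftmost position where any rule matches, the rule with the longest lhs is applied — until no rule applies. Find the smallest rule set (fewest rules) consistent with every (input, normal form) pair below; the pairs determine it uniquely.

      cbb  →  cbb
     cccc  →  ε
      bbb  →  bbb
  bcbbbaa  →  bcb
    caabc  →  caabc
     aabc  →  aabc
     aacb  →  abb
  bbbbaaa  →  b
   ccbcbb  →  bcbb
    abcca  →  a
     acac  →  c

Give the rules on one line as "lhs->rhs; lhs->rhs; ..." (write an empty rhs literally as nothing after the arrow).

ac->b; ba->; cc->

  | cbb
  | cccc => cc => ε
  | bbb
  | bcbbbaa => bcbba => bcb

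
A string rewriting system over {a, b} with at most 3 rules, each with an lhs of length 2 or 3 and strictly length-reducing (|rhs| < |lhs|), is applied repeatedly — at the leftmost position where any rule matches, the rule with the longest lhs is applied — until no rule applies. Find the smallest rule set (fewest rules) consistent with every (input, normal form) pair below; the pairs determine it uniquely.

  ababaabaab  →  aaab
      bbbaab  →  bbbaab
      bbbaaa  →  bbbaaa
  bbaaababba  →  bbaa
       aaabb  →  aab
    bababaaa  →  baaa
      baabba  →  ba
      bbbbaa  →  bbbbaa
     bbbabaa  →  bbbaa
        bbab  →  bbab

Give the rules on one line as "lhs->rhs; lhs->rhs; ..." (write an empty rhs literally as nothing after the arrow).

  | ababaabaab => abaabaab => aabaab => aaab
  | bbbaab
  | bbbaaa
  | bbaaababba => bbaaabba => bbaaba => bbaa

aba->a; abb->b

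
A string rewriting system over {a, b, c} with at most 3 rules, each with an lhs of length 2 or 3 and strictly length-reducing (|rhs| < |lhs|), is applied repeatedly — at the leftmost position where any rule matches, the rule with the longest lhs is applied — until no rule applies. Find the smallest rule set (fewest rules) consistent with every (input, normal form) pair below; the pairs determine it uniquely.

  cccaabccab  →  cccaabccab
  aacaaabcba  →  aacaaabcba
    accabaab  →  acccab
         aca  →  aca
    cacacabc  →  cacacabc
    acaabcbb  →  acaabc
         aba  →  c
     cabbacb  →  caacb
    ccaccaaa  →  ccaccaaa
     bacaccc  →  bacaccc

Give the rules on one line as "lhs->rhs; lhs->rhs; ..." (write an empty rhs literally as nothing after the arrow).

  | cccaabccab
  | aacaaabcba
  | accabaab => acccab
  | aca

aba->c; bb->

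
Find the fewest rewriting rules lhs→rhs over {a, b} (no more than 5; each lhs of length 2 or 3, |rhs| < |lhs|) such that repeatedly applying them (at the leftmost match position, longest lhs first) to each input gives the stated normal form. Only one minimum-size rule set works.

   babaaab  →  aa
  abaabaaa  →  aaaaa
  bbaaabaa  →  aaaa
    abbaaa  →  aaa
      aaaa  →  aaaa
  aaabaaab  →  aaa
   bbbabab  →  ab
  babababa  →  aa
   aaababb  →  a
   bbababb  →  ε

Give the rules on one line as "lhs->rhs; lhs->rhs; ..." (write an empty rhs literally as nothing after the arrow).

  | babaaab => abaaab => aaaab => aaba => baa => aa
  | abaabaaa => aaabaaa => abaaaa => aaaaa
  | bbaaabaa => abaabaa => aaabaa => abaaa => aaaa
  | abbaaa => aaa

aab->ba; abb->; ba->a; bba->ab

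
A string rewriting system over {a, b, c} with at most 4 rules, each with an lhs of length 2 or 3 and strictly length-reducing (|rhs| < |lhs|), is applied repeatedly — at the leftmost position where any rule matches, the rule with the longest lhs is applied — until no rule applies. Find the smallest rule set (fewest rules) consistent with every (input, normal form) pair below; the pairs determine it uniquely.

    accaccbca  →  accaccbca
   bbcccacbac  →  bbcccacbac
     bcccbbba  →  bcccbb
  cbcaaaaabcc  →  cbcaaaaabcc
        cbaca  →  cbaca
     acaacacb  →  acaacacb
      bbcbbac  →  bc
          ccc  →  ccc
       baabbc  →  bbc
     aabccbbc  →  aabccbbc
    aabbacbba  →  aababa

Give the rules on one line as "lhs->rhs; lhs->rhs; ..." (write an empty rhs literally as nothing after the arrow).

baa->; bba->b; bcb->ba

  | accaccbca
  | bbcccacbac
  | bcccbbba => bcccbb
  | cbcaaaaabcc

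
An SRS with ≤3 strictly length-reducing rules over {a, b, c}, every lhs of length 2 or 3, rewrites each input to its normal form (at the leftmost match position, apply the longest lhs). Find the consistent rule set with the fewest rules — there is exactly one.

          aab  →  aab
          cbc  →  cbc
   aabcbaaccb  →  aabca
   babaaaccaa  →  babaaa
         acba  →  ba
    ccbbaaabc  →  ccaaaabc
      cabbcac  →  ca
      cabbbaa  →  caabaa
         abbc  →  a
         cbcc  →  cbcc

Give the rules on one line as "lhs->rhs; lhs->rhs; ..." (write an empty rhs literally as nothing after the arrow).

  | aab
  | cbc
  | aabcbaaccb => aabcbacb => aabcbb => aabca
  | babaaaccaa => babaacaa => babaaa

ac->; bb->a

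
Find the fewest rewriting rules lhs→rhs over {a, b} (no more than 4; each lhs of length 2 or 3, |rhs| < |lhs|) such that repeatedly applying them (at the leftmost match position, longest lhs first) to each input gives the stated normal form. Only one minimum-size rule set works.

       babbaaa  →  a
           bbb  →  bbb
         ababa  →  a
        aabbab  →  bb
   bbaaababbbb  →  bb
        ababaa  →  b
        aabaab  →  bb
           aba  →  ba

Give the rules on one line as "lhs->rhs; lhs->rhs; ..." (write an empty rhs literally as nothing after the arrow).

aa->b; ab->b; abb->; bba->a

  | babbaaa => baaa => bba => a
  | bbb
  | ababa => baba => bba => a
  | aabbab => bbbab => bab => bb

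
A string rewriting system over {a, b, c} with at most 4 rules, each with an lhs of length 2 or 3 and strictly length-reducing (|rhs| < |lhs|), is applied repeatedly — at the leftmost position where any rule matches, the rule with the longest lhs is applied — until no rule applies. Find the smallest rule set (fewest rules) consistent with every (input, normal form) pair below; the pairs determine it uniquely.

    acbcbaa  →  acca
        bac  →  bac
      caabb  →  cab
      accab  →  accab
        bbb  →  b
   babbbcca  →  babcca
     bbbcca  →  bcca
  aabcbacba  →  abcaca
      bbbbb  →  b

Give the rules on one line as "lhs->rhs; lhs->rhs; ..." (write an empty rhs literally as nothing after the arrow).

aa->a; bb->b; cb->c

  | acbcbaa => accbaa => accaa => acca
  | bac
  | caabb => cabb => cab
  | accab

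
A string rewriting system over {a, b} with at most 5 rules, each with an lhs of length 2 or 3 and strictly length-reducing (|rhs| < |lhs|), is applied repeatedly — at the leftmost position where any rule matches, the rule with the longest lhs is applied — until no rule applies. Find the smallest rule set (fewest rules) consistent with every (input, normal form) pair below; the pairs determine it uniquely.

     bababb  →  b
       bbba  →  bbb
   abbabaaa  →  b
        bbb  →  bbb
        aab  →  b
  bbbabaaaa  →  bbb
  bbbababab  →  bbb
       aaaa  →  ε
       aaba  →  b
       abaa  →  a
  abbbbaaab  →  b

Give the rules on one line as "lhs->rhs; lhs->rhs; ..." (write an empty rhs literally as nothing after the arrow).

  | bababb => baabb => babb => bab => ba => b
  | bbba => bbb
  | abbabaaa => ababaaa => aabaaa => baaa => baa => ba => b
  | bbb

aa->; ab->a; ba->b; bab->ba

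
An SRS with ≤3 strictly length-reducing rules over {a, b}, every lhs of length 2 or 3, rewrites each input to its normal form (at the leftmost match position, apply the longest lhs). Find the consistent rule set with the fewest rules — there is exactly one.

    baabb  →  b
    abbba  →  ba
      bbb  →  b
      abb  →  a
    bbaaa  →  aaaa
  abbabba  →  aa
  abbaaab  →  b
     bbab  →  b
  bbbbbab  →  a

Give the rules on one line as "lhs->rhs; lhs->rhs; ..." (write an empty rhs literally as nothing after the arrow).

  | baabb => babb => bbb => ab => b
  | abbba => bbba => aba => ba
  | bbb => ab => b
  | abb => bb => a

ab->b; bb->a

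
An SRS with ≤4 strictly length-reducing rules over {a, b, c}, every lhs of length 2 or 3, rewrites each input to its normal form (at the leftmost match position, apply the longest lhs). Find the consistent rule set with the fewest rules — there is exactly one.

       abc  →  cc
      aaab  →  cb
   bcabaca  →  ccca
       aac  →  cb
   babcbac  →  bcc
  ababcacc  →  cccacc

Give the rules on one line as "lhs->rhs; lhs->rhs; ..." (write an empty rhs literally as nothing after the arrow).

aac->cb; ab->c; ba->; bca->cc

  | abc => cc
  | aaab => aac => cb
  | bcabaca => ccbaca => ccca
  | aac => cb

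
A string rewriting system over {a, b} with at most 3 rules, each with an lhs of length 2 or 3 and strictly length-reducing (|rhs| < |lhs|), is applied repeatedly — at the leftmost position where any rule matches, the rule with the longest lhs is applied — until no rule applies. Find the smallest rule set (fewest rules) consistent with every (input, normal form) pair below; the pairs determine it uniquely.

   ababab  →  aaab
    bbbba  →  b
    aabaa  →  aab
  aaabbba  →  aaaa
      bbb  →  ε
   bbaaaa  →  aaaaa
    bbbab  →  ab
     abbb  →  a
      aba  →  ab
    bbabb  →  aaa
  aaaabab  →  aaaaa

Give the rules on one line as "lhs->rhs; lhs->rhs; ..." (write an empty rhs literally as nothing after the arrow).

ba->b; bb->a; bbb->

  | ababab => abbab => aaab
  | bbbba => ba => b
  | aabaa => aaba => aab
  | aaabbba => aaaa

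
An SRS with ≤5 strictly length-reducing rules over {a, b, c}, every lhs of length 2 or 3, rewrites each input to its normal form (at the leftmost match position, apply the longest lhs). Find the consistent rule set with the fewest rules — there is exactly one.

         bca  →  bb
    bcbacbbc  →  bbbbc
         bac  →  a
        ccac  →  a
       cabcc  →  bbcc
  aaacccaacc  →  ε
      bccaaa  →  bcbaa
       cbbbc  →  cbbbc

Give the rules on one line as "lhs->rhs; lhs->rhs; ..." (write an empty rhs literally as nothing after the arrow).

  | bca => bb
  | bcbacbbc => bcabbc => bbbbc
  | bac => a
  | ccac => cbc => a

ac->; bac->a; ca->b; cbc->a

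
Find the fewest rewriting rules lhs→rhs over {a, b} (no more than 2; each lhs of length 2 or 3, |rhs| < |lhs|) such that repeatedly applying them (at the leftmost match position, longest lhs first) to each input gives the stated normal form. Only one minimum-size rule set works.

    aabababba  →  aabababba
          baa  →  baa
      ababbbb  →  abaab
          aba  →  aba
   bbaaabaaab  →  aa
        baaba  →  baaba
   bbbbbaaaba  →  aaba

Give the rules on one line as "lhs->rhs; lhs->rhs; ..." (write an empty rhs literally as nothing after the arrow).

  | aabababba
  | baa
  | ababbbb => abaab
  | aba

aaa->b; bbb->a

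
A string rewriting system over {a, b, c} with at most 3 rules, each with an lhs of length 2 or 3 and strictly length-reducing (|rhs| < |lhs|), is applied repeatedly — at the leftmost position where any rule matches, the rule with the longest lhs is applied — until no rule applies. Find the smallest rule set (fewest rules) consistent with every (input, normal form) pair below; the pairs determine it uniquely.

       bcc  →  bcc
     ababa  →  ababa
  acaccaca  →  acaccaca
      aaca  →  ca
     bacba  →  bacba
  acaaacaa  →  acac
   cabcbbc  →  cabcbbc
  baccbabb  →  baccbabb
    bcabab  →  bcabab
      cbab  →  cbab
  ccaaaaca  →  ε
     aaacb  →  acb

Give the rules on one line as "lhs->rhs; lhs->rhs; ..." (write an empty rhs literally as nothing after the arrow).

  | bcc
  | ababa
  | acaccaca
  | aaca => ca

aa->; ccc->a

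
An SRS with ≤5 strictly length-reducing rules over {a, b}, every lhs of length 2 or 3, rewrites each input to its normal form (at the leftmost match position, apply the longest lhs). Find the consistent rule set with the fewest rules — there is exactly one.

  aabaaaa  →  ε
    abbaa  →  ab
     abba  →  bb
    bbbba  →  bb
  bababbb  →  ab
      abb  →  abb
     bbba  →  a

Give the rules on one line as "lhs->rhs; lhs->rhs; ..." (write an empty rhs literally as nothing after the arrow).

  | aabaaaa => bbaaaa => abaaa => aaa => ba => ε
  | abbaa => aaba => bba => ab
  | abba => aab => bb
  | bbbba => abba => aab => bb

aa->b; ba->; bba->ab; bbb->ab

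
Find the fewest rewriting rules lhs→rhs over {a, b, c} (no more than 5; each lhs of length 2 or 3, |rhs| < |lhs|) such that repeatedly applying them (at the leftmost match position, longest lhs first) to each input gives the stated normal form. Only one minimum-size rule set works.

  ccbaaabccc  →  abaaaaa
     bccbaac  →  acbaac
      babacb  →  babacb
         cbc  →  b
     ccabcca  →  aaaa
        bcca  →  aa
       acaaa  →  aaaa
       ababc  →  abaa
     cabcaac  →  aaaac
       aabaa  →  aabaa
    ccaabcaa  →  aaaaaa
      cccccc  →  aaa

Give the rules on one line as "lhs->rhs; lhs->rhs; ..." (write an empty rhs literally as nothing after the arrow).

bc->a; ca->a; cbc->b; cc->a

  | ccbaaabccc => abaaabccc => abaaaacc => abaaaaa
  | bccbaac => acbaac
  | babacb
  | cbc => b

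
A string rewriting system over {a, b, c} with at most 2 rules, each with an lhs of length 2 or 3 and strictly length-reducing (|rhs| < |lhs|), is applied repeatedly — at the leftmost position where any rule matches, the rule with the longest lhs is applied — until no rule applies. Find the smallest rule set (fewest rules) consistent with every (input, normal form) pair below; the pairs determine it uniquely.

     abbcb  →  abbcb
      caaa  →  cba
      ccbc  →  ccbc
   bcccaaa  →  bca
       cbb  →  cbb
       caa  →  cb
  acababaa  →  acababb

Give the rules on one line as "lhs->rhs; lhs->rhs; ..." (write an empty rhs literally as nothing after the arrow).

  | abbcb
  | caaa => cba
  | ccbc
  | bcccaaa => bccaa => bca

aa->b; cca->c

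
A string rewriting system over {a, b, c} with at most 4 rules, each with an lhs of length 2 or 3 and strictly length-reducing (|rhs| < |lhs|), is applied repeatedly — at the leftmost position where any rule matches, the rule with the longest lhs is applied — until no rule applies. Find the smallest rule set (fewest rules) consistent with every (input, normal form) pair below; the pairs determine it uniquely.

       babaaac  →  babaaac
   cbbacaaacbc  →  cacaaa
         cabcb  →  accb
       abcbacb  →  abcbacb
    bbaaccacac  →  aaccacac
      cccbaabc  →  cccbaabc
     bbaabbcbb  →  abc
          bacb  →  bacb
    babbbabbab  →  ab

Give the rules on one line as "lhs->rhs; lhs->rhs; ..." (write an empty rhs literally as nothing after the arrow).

abb->b; bb->; cab->ac; cbc->

  | babaaac
  | cbbacaaacbc => cacaaacbc => cacaaa
  | cabcb => accb
  | abcbacb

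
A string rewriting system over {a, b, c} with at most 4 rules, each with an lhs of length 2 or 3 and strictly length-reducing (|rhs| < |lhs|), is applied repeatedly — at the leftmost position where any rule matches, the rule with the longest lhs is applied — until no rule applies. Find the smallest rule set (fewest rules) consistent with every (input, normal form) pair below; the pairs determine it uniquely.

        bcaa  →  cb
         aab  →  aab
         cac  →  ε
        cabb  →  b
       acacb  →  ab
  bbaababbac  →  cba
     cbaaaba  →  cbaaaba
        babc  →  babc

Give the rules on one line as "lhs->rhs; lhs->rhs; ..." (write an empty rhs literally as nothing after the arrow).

  | bcaa => bbb => cb
  | aab
  | cac => ε
  | cabb => b

bb->c; caa->bb; cab->; cac->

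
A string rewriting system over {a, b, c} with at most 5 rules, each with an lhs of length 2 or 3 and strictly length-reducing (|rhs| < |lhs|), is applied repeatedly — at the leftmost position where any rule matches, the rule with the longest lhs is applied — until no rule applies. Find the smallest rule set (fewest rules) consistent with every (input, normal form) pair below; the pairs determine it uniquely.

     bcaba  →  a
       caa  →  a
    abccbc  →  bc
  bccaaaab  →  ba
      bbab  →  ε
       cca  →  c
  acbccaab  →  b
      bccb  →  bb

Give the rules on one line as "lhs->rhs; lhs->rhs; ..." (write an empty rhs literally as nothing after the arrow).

  | bcaba => bba => a
  | caa => a
  | abccbc => ccbc => cbc => bc
  | bccaaaab => bcaaab => baab => ba

ab->; bba->a; ca->; cb->b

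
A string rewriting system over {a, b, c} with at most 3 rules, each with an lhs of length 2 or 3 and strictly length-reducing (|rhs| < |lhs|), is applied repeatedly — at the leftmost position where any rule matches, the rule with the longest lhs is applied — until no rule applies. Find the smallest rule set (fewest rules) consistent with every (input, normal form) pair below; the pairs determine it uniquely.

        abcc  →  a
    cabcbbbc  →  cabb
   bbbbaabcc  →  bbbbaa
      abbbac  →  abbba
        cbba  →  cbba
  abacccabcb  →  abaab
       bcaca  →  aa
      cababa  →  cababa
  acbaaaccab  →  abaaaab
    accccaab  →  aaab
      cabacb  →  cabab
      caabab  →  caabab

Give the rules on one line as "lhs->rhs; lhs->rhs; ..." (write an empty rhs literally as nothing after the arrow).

  | abcc => ac => a
  | cabcbbbc => cabbbc => cabb
  | bbbbaabcc => bbbbaac => bbbbaa
  | abbbac => abbba

ac->a; bc->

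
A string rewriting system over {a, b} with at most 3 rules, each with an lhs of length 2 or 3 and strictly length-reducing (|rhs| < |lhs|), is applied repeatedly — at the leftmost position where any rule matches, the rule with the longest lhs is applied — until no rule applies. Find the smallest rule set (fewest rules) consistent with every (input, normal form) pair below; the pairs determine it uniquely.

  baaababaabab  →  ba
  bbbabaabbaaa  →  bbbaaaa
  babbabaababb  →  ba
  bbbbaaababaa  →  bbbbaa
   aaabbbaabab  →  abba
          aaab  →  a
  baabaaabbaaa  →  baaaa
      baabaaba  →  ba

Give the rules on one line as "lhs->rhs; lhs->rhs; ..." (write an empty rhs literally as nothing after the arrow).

aab->; bab->ba

  | baaababaabab => baabaabab => baabab => bab => ba
  | bbbabaabbaaa => bbbaaabbaaa => bbbabaaa => bbbaaaa
  | babbabaababb => bababaababb => baabaababb => baababb => babb => bab => ba
  | bbbbaaababaa => bbbbaabaa => bbbbaa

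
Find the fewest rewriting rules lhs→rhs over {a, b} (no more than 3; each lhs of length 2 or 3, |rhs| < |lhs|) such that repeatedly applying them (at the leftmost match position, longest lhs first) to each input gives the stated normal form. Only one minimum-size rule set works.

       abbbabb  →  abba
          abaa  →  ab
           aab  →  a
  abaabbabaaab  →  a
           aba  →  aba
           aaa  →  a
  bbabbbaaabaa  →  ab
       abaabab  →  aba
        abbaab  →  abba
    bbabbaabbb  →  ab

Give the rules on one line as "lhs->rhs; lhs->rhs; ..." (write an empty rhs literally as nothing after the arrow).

aa->; aab->a; bab->aa

  | abbbabb => abbaab => abba
  | abaa => ab
  | aab => a
  | abaabbabaaab => abababaaab => aaaabaaab => aabaaab => aaaab => aab => a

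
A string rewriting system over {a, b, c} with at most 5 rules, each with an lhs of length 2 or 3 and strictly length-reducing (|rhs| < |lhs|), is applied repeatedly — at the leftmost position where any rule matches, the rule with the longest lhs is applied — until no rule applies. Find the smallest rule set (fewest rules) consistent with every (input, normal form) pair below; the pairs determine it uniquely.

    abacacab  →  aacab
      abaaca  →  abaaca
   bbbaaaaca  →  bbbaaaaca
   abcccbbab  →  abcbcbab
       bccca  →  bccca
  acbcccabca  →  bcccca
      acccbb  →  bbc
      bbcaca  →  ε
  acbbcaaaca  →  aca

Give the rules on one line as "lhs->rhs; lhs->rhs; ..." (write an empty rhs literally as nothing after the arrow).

acb->bc; bac->; bca->; ccb->bc

  | abacacab => aacab
  | abaaca
  | bbbaaaaca
  | abcccbbab => abcbcbab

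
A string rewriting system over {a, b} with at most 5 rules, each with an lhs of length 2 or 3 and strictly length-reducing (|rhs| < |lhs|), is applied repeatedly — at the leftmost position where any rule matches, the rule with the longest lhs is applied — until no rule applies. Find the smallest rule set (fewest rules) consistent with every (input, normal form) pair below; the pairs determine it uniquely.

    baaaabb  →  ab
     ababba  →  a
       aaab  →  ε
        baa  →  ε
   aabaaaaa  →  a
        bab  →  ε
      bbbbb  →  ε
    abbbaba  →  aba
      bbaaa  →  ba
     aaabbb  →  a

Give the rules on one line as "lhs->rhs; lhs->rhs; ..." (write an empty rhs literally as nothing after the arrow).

  | baaaabb => bbaabb => aabb => bbb => ab
  | ababba => abbba => aaba => bba => a
  | aaab => bab => bb => ε
  | baa => bb => ε

aa->b; bab->bb; bb->; bbb->ab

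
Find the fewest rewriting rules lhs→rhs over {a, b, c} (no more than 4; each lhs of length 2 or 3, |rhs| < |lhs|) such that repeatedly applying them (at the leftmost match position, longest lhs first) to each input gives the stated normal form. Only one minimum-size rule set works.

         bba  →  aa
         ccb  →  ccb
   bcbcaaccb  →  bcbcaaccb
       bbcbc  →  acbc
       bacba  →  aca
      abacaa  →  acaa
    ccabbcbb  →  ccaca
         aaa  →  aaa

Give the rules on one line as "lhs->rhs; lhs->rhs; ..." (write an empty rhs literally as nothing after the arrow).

  | bba => aa
  | ccb
  | bcbcaaccb
  | bbcbc => acbc

ab->b; ba->a; bb->a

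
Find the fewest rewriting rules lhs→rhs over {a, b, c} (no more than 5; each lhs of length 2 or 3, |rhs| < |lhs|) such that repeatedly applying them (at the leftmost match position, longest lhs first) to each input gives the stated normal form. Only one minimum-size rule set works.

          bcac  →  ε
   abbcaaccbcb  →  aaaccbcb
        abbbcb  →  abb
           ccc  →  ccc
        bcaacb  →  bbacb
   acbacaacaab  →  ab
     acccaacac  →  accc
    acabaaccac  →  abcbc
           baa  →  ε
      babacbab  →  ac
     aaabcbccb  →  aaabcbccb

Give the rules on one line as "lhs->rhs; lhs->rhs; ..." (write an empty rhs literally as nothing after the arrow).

baa->; bab->; bbc->; ca->b

  | bcac => bbc => ε
  | abbcaaccbcb => aaaccbcb
  | abbbcb => abb
  | ccc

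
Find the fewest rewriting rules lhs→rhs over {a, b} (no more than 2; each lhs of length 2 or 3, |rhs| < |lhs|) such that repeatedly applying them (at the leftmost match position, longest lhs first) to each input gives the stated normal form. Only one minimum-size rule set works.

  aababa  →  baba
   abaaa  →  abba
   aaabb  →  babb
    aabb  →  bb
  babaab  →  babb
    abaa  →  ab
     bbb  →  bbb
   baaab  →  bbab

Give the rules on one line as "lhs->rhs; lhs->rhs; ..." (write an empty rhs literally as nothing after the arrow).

  | aababa => baba
  | abaaa => abba
  | aaabb => babb
  | aabb => bb

aa->; aaa->ba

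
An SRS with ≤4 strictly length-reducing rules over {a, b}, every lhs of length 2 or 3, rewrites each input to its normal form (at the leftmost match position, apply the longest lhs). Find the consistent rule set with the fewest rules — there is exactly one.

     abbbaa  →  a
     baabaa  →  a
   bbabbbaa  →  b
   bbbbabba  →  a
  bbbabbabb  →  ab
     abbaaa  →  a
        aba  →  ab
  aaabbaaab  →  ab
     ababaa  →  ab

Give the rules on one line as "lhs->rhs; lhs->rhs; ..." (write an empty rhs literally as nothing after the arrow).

  | abbbaa => aaa => aa => a
  | baabaa => abaa => aa => a
  | bbabbbaa => bbbbbaa => bbaa => ba => b
  | bbbbabba => babba => bbba => a

aa->a; ba->b; baa->a; bbb->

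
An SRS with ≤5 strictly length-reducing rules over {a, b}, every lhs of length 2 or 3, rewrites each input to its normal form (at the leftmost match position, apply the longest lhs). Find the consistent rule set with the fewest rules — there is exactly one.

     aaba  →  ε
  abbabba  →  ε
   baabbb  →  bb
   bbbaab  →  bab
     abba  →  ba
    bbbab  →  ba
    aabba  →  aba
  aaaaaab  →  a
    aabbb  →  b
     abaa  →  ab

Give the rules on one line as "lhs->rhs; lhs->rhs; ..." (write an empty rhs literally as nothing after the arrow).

aa->; aab->a; abb->b; bba->aa

  | aaba => aa => ε
  | abbabba => babba => bba => aa => ε
  | baabbb => babb => bb
  | bbbaab => baaab => bab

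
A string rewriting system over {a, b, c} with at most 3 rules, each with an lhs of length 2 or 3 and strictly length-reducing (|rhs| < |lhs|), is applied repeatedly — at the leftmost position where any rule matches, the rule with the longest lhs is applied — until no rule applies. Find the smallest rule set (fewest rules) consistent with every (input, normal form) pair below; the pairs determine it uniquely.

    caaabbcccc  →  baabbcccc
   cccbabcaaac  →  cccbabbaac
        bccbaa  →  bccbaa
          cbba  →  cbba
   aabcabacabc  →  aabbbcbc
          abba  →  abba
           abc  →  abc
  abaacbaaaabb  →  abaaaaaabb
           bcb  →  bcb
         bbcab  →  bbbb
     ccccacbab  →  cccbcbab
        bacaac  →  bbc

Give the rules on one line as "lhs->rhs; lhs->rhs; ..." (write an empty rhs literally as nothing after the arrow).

aca->c; acb->a; ca->b

  | caaabbcccc => baabbcccc
  | cccbabcaaac => cccbabbaac
  | bccbaa
  | cbba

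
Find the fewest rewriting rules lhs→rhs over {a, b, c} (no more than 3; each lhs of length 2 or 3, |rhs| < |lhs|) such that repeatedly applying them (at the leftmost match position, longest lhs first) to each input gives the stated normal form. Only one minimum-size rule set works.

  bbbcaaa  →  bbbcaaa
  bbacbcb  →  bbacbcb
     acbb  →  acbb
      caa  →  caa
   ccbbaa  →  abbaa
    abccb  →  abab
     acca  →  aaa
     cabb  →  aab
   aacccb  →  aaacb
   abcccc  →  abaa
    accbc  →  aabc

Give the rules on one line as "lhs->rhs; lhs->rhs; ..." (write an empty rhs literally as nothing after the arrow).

  | bbbcaaa
  | bbacbcb
  | acbb
  | caa

cab->aa; cc->a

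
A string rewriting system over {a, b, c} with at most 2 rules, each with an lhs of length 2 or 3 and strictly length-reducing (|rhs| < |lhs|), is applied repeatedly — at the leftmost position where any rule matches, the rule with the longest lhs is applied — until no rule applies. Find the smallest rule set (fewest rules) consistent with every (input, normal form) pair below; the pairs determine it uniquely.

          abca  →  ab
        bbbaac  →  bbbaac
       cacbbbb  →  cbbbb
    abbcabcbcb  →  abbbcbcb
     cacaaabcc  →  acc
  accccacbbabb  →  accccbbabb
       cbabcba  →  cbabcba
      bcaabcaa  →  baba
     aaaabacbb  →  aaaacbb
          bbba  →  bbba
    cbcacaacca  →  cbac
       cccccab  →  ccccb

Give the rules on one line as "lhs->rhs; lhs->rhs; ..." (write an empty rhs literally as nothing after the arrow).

aab->a; ca->

  | abca => ab
  | bbbaac
  | cacbbbb => cbbbb
  | abbcabcbcb => abbbcbcb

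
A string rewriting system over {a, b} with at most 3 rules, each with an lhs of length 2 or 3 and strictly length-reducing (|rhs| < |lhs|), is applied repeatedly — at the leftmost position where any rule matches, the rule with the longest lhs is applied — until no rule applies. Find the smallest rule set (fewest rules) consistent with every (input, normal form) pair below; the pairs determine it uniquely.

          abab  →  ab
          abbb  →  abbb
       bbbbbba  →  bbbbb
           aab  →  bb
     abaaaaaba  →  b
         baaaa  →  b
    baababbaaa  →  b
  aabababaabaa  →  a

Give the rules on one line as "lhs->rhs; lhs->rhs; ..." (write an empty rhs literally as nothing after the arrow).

  | abab => ab
  | abbb
  | bbbbbba => bbbbb
  | aab => bb

aa->b; aaa->aa; ba->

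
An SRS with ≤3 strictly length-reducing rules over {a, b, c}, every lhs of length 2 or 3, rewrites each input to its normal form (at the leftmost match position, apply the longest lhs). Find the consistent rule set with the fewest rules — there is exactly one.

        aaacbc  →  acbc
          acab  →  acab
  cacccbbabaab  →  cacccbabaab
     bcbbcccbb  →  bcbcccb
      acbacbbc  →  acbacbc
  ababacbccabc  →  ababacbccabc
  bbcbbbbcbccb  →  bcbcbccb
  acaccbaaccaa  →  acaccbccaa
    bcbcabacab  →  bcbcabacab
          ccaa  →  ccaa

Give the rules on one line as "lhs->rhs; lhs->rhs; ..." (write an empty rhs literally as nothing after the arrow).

  | aaacbc => acbc
  | acab
  | cacccbbabaab => cacccbabaab
  | bcbbcccbb => bcbcccbb => bcbcccb

aac->c; bb->b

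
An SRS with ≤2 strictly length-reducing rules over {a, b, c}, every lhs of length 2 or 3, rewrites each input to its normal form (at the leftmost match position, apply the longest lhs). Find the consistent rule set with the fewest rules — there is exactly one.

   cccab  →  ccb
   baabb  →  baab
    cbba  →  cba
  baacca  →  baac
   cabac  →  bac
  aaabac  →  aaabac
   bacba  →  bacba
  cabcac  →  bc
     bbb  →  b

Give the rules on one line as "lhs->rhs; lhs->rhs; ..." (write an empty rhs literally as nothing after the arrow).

  | cccab => ccb
  | baabb => baab
  | cbba => cba
  | baacca => baac

bb->b; ca->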